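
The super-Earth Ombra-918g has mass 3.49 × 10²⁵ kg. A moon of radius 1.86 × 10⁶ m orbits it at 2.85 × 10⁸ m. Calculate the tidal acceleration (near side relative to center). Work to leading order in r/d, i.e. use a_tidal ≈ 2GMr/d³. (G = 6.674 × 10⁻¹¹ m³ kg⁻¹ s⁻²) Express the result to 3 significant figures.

3.74 × 10⁻⁴ m/s²

Δa = 2GMr/d³
   = 2 × (6.674 × 10⁻¹¹) × (3.49 × 10²⁵) × (1.86 × 10⁶) / (2.85 × 10⁸)³
   = 3.74 × 10⁻⁴ m/s²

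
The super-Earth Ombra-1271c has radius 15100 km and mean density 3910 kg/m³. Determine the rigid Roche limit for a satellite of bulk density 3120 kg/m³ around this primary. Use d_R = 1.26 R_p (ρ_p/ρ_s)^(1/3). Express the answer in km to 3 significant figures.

d_R = 1.26 × 15100 km × (3910/3120)^(1/3)
    = 20500 km

20500 km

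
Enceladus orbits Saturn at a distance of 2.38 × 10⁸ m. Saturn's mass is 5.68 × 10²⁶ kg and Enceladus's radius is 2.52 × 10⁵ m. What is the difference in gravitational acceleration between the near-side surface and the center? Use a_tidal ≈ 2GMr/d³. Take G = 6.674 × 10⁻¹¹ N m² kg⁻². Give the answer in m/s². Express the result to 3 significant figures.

Δa = 2GMr/d³
   = 2 × (6.674 × 10⁻¹¹) × (5.68 × 10²⁶) × (2.52 × 10⁵) / (2.38 × 10⁸)³
   = 1.42 × 10⁻³ m/s²

1.42 × 10⁻³ m/s²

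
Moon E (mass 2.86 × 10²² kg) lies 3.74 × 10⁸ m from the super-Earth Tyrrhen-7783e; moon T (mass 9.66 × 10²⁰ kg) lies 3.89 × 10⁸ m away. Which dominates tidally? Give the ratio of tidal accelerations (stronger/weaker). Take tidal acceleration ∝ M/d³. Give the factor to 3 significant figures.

Moon E, by a factor of ≈ 33.3

Tidal acceleration ∝ M/d³, so compare M/d³ for each.
Moon E: (2.86 × 10²²) / (3.74 × 10⁸)³ = 5.467 × 10⁻⁴
Moon T: (9.66 × 10²⁰) / (3.89 × 10⁸)³ = 1.641 × 10⁻⁵
Ratio (larger/smaller) = 33.3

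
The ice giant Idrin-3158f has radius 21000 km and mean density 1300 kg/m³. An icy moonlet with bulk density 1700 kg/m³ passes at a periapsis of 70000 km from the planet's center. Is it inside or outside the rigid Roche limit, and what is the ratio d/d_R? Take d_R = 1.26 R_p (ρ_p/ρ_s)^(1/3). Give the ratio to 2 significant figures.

d_R = 1.26 × (21000 km) × (1300/1700)^(1/3) = 24200 km
d/d_R = (70000) / (24200) = 2.9
Since d/d_R > 1, the body is outside the Roche limit.

outside; d/d_R ≈ 2.9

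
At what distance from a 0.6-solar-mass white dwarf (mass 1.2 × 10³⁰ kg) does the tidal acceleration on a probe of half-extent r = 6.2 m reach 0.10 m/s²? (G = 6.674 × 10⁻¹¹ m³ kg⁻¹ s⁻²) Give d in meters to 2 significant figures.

2.1 × 10⁷ m

2GMr/d³ = a_tidal  ⇒  d = (2GMr / a_tidal)^(1/3)
d = (2 × 6.674×10⁻¹¹ × (1.2 × 10³⁰) × (6.2) / (0.10))^(1/3)
  = 2.1 × 10⁷ m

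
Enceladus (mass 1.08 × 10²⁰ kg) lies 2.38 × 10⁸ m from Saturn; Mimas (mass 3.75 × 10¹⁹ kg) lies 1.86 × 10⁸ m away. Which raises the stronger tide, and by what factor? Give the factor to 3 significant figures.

Tidal stretch scales as M/d³; compute that for each body.
Enceladus: (1.08 × 10²⁰) / (2.38 × 10⁸)³ = 8.011 × 10⁻⁶
Mimas: (3.75 × 10¹⁹) / (1.86 × 10⁸)³ = 5.828 × 10⁻⁶
Ratio (larger/smaller) = 1.37

Enceladus, by a factor of ≈ 1.37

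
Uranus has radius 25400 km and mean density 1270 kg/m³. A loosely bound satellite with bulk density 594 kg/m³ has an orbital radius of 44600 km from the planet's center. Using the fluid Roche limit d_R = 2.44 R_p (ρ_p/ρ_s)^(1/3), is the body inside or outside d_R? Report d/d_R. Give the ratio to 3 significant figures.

inside; d/d_R ≈ 0.559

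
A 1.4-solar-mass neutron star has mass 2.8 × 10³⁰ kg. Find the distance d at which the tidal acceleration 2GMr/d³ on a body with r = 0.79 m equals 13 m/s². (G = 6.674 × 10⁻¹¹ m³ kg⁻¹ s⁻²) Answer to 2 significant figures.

2GMr/d³ = a_tidal  ⇒  d = (2GMr / a_tidal)^(1/3)
d = (2 × 6.674×10⁻¹¹ × (2.8 × 10³⁰) × (0.79) / (13))^(1/3)
  = 2.8 × 10⁶ m

2.8 × 10⁶ m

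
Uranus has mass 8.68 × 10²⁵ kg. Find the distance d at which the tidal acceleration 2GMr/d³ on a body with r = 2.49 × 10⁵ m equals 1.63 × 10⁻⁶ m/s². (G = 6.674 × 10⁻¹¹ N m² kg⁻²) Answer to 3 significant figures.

1.21 × 10⁹ m

2GMr/d³ = a_tidal  ⇒  d = (2GMr / a_tidal)^(1/3)
d = (2 × 6.674×10⁻¹¹ × (8.68 × 10²⁵) × (2.49 × 10⁵) / (1.63 × 10⁻⁶))^(1/3)
  = 1.21 × 10⁹ m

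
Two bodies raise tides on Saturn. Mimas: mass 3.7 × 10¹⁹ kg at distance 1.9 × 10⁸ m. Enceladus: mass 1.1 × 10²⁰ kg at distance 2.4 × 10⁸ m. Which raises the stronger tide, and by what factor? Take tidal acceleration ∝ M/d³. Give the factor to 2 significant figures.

Tidal stretch scales as M/d³; compute that for each body.
Mimas: (3.7 × 10¹⁹) / (1.9 × 10⁸)³ = 5.394 × 10⁻⁶
Enceladus: (1.1 × 10²⁰) / (2.4 × 10⁸)³ = 7.957 × 10⁻⁶
Ratio (larger/smaller) = 1.5

Enceladus, by a factor of ≈ 1.5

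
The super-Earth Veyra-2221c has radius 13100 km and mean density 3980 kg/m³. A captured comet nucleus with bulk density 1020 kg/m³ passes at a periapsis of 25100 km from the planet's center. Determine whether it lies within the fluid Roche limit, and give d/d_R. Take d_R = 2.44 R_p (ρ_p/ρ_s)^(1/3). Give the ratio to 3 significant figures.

inside; d/d_R ≈ 0.499

d_R = 2.44 × (13100 km) × (3980/1020)^(1/3) = 50320 km
d/d_R = (25100) / (50320) = 0.499
Since d/d_R < 1, the body is inside the Roche limit.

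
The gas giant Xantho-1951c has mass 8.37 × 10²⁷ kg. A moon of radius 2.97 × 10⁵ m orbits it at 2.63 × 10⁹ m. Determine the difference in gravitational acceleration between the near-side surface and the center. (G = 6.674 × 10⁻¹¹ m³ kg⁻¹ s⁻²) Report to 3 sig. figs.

The tidal stretch is the gradient of GM/d² times the body's extent r, hence the 1/d³ dependence.
Δg = 2GMr/d³
   = 2 × (6.674 × 10⁻¹¹) × (8.37 × 10²⁷) × (2.97 × 10⁵) / (2.63 × 10⁹)³
   = 1.82 × 10⁻⁵ m/s²

1.82 × 10⁻⁵ m/s²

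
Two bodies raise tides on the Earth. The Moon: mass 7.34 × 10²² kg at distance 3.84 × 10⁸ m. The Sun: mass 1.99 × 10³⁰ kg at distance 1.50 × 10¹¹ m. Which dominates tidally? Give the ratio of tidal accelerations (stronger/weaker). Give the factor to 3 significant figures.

Tidal acceleration ∝ M/d³, so compare M/d³ for each.
The Moon: (7.34 × 10²²) / (3.84 × 10⁸)³ = 1.296 × 10⁻³
The Sun: (1.99 × 10³⁰) / (1.50 × 10¹¹)³ = 5.896 × 10⁻⁴
Ratio (larger/smaller) = 2.20

The Moon, by a factor of ≈ 2.20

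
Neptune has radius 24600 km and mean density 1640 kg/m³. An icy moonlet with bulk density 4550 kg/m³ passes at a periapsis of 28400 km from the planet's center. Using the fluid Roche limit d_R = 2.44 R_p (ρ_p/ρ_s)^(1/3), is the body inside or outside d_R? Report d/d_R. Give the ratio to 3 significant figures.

inside; d/d_R ≈ 0.665

d_R = 2.44 × (24600 km) × (1640/4550)^(1/3) = 42720 km
d/d_R = (28400) / (42720) = 0.665
Since d/d_R < 1, the body is inside the Roche limit.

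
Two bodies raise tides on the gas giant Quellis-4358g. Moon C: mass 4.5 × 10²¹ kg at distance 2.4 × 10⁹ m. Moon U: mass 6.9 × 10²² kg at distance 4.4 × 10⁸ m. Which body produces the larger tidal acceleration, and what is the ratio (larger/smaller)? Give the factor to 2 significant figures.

The tide-raising term goes as M/d³ (the gradient of a 1/d² field).
Moon C: (4.5 × 10²¹) / (2.4 × 10⁹)³ = 3.255 × 10⁻⁷
Moon U: (6.9 × 10²²) / (4.4 × 10⁸)³ = 8.100 × 10⁻⁴
Ratio (larger/smaller) = 2500

Moon U, by a factor of ≈ 2500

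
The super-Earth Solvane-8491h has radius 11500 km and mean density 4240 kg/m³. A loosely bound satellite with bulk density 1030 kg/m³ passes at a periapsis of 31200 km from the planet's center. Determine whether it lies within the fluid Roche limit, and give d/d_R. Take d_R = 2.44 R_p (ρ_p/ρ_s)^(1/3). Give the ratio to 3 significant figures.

inside; d/d_R ≈ 0.694

d_R = 2.44 × (11500 km) × (4240/1030)^(1/3) = 44970 km
d/d_R = (31200) / (44970) = 0.694
Since d/d_R < 1, the body is inside the Roche limit.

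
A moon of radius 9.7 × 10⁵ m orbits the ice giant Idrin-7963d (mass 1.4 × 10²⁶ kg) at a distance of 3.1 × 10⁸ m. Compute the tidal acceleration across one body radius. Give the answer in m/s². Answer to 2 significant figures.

6.1 × 10⁻⁴ m/s²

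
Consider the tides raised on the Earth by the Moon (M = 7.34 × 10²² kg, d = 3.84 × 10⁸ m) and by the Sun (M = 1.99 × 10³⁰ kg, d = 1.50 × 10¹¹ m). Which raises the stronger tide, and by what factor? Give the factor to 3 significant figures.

Tidal stretch scales as M/d³; compute that for each body.
The Moon: (7.34 × 10²²) / (3.84 × 10⁸)³ = 1.296 × 10⁻³
The Sun: (1.99 × 10³⁰) / (1.50 × 10¹¹)³ = 5.896 × 10⁻⁴
Ratio (larger/smaller) = 2.20

The Moon, by a factor of ≈ 2.20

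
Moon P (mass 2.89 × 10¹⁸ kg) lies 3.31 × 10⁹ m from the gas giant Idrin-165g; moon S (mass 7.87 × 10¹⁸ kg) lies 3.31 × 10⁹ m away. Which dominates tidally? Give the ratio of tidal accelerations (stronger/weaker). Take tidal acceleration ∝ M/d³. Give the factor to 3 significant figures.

Moon S, by a factor of ≈ 2.72

Tidal stretch scales as M/d³; compute that for each body.
Moon P: (2.89 × 10¹⁸) / (3.31 × 10⁹)³ = 7.969 × 10⁻¹¹
Moon S: (7.87 × 10¹⁸) / (3.31 × 10⁹)³ = 2.170 × 10⁻¹⁰
Ratio (larger/smaller) = 2.72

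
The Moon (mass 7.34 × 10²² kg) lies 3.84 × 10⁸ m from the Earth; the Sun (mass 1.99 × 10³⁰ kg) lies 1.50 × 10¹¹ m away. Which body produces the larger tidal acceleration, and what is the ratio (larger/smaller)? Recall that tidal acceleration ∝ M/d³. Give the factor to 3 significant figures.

Compare M/d³ for the two perturbers:
The Moon: (7.34 × 10²²) / (3.84 × 10⁸)³ = 1.296 × 10⁻³
The Sun: (1.99 × 10³⁰) / (1.50 × 10¹¹)³ = 5.896 × 10⁻⁴
Ratio (larger/smaller) = 2.20

The Moon, by a factor of ≈ 2.20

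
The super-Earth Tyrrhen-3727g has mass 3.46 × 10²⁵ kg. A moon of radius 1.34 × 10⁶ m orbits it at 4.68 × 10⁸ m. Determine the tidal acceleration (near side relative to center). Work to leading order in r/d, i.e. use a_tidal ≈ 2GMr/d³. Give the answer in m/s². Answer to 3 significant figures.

6.04 × 10⁻⁵ m/s²

The tidal stretch is the gradient of GM/d² times the body's extent r, hence the 1/d³ dependence.
Δa = 2GMr/d³
   = 2 × (6.674 × 10⁻¹¹) × (3.46 × 10²⁵) × (1.34 × 10⁶) / (4.68 × 10⁸)³
   = 6.04 × 10⁻⁵ m/s²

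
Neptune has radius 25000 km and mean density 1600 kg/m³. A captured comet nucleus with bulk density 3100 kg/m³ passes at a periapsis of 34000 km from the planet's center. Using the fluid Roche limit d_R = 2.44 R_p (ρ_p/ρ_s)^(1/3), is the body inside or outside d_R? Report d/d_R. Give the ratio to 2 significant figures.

inside; d/d_R ≈ 0.69

d_R = 2.44 × (25000 km) × (1600/3100)^(1/3) = 48930 km
d/d_R = (34000) / (48930) = 0.69
Since d/d_R < 1, the body is inside the Roche limit.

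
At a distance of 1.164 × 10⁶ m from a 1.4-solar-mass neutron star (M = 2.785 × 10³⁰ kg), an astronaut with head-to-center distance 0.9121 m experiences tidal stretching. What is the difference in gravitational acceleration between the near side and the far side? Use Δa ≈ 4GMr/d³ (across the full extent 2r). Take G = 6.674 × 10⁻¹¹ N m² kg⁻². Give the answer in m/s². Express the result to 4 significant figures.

4.300 × 10² m/s²

a_tidal = 4GMr/d³
        = 4 × (6.674 × 10⁻¹¹) × (2.785 × 10³⁰) × (0.9121) / (1.164 × 10⁶)³
        = 4.300 × 10² m/s²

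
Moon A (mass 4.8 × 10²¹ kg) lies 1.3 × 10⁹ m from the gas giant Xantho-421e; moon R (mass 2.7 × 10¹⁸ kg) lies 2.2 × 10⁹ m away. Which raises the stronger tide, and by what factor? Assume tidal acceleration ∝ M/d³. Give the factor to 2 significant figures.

Moon A, by a factor of ≈ 8600

Compare M/d³ for the two perturbers:
Moon A: (4.8 × 10²¹) / (1.3 × 10⁹)³ = 2.185 × 10⁻⁶
Moon R: (2.7 × 10¹⁸) / (2.2 × 10⁹)³ = 2.536 × 10⁻¹⁰
Ratio (larger/smaller) = 8600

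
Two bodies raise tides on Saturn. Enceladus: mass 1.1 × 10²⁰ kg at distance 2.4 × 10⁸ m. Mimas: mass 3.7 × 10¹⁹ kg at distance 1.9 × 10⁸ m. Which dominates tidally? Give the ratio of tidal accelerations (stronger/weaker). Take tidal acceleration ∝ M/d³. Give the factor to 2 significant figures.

Compare M/d³ for the two perturbers:
Enceladus: (1.1 × 10²⁰) / (2.4 × 10⁸)³ = 7.957 × 10⁻⁶
Mimas: (3.7 × 10¹⁹) / (1.9 × 10⁸)³ = 5.394 × 10⁻⁶
Ratio (larger/smaller) = 1.5

Enceladus, by a factor of ≈ 1.5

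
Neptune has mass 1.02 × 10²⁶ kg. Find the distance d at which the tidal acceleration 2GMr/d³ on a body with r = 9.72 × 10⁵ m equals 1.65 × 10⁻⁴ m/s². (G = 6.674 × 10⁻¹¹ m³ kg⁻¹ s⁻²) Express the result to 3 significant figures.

2GMr/d³ = a_tidal  ⇒  d = (2GMr / a_tidal)^(1/3)
d = (2 × 6.674×10⁻¹¹ × (1.02 × 10²⁶) × (9.72 × 10⁵) / (1.65 × 10⁻⁴))^(1/3)
  = 4.31 × 10⁸ m

4.31 × 10⁸ m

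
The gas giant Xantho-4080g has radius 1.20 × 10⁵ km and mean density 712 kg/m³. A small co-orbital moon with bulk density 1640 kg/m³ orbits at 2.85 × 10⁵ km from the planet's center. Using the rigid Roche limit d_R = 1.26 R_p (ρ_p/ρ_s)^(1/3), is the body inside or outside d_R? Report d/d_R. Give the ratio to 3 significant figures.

outside; d/d_R ≈ 2.49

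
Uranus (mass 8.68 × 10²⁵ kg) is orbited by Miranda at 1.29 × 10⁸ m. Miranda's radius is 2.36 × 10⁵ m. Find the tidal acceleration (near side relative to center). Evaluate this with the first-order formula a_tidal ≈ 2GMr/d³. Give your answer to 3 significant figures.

1.27 × 10⁻³ m/s²

Δg = 2GMr/d³
   = 2 × (6.674 × 10⁻¹¹) × (8.68 × 10²⁵) × (2.36 × 10⁵) / (1.29 × 10⁸)³
   = 1.27 × 10⁻³ m/s²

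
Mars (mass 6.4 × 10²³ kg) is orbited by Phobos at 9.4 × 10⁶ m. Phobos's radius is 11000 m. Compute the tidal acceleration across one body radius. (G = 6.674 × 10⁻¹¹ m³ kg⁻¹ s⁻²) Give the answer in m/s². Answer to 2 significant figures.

1.1 × 10⁻³ m/s²

Δg = 2GMr/d³
   = 2 × (6.674 × 10⁻¹¹) × (6.4 × 10²³) × (11000) / (9.4 × 10⁶)³
   = 1.1 × 10⁻³ m/s²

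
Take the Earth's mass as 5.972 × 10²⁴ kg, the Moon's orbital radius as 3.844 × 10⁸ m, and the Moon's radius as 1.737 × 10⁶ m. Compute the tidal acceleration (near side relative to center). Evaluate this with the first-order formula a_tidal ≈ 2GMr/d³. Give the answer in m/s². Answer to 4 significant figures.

2.438 × 10⁻⁵ m/s²

Δg = 2GMr/d³
   = 2 × (6.674 × 10⁻¹¹) × (5.972 × 10²⁴) × (1.737 × 10⁶) / (3.844 × 10⁸)³
   = 2.438 × 10⁻⁵ m/s²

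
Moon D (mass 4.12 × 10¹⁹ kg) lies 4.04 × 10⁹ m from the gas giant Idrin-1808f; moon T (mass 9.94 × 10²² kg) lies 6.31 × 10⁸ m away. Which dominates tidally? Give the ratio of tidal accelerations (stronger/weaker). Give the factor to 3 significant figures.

Tidal acceleration ∝ M/d³, so compare M/d³ for each.
Moon D: (4.12 × 10¹⁹) / (4.04 × 10⁹)³ = 6.248 × 10⁻¹⁰
Moon T: (9.94 × 10²²) / (6.31 × 10⁸)³ = 3.956 × 10⁻⁴
Ratio (larger/smaller) = 6.33 × 10⁵

Moon T, by a factor of ≈ 6.33 × 10⁵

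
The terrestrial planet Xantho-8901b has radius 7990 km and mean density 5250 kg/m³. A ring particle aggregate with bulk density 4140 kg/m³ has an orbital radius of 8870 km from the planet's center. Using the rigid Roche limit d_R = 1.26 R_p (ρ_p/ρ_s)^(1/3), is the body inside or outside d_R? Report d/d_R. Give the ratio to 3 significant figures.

d_R = 1.26 × (7990 km) × (5250/4140)^(1/3) = 10900 km
d/d_R = (8870) / (10900) = 0.814
Since d/d_R < 1, the body is inside the Roche limit.

inside; d/d_R ≈ 0.814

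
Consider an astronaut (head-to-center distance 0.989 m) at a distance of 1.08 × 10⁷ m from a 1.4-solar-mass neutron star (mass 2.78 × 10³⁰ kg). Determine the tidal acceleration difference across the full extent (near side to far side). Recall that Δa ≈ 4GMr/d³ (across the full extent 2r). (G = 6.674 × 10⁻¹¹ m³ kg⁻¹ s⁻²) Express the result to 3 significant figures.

5.83 × 10⁻¹ m/s²

Near-to-far spans 2r, so the tidal difference is twice the near-to-center value: 4GMr/d³.
a_tidal = 4GMr/d³
        = 4 × (6.674 × 10⁻¹¹) × (2.78 × 10³⁰) × (0.989) / (1.08 × 10⁷)³
        = 5.83 × 10⁻¹ m/s²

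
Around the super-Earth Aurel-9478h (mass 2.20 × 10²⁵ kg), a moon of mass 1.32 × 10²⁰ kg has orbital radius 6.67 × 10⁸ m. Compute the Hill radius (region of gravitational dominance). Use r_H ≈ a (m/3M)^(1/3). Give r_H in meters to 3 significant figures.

8.40 × 10⁶ m

r_H ≈ a (m/3M)^(1/3)
    = (6.67 × 10⁸) × (1.32 × 10²⁰ / (3 × 2.20 × 10²⁵))^(1/3)
    = 8.40 × 10⁶ m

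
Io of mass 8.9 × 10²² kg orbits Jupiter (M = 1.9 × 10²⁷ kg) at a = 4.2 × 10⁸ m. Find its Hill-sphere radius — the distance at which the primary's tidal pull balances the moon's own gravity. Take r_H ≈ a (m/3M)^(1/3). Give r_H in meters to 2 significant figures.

r_H ≈ a (m/3M)^(1/3)
    = (4.2 × 10⁸) × (8.9 × 10²² / (3 × 1.9 × 10²⁷))^(1/3)
    = 1.0 × 10⁷ m

1.0 × 10⁷ m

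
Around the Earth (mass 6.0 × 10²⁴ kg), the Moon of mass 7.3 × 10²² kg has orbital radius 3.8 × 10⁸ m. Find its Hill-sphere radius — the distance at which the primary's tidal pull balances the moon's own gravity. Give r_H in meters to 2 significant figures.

6.1 × 10⁷ m

r_H ≈ a (m/3M)^(1/3)
    = (3.8 × 10⁸) × (7.3 × 10²² / (3 × 6.0 × 10²⁴))^(1/3)
    = 6.1 × 10⁷ m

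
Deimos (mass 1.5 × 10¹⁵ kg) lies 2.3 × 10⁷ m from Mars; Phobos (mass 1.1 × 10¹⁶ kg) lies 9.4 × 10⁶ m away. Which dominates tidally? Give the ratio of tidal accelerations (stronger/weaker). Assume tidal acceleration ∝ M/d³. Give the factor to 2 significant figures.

Tidal acceleration ∝ M/d³, so compare M/d³ for each.
Deimos: (1.5 × 10¹⁵) / (2.3 × 10⁷)³ = 1.233 × 10⁻⁷
Phobos: (1.1 × 10¹⁶) / (9.4 × 10⁶)³ = 1.324 × 10⁻⁵
Ratio (larger/smaller) = 110

Phobos, by a factor of ≈ 110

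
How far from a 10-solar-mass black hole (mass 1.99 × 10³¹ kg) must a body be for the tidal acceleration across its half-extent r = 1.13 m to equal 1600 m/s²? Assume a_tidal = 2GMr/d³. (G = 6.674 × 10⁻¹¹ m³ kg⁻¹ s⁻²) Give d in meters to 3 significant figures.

1.23 × 10⁶ m

2GMr/d³ = a_tidal  ⇒  d = (2GMr / a_tidal)^(1/3)
d = (2 × 6.674×10⁻¹¹ × (1.99 × 10³¹) × (1.13) / (1600))^(1/3)
  = 1.23 × 10⁶ m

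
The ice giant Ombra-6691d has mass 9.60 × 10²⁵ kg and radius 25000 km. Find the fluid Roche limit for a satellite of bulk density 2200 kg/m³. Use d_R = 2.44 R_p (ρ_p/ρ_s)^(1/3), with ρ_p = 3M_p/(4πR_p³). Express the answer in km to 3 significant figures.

ρ_p = 3M_p/(4πR_p³) = 3 × (9.60 × 10²⁵) / (4π × (2.50 × 10⁷ m)³) = 1470 kg/m³
d_R = 2.44 × 25000 km × (1470/2200)^(1/3)
    = 53300 km

53300 km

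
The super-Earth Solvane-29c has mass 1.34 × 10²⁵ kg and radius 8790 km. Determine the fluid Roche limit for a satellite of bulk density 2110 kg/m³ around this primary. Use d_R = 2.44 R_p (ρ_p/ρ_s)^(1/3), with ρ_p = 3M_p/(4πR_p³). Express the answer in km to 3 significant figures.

ρ_p = 3M_p/(4πR_p³) = 3 × (1.34 × 10²⁵) / (4π × (8.79 × 10⁶ m)³) = 4710 kg/m³
d_R = 2.44 × 8790 km × (4710/2110)^(1/3)
    = 28000 km

28000 km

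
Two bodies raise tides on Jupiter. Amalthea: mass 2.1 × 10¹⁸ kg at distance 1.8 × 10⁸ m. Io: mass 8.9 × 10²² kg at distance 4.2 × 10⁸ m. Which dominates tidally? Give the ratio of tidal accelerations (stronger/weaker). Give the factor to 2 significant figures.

Io, by a factor of ≈ 3300

The tide-raising term goes as M/d³ (the gradient of a 1/d² field).
Amalthea: (2.1 × 10¹⁸) / (1.8 × 10⁸)³ = 3.601 × 10⁻⁷
Io: (8.9 × 10²²) / (4.2 × 10⁸)³ = 1.201 × 10⁻³
Ratio (larger/smaller) = 3300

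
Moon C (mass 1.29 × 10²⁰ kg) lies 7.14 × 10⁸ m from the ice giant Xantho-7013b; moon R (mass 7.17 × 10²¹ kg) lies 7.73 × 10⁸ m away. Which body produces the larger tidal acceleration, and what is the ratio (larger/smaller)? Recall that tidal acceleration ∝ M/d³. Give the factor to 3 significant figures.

Tidal acceleration ∝ M/d³, so compare M/d³ for each.
Moon C: (1.29 × 10²⁰) / (7.14 × 10⁸)³ = 3.544 × 10⁻⁷
Moon R: (7.17 × 10²¹) / (7.73 × 10⁸)³ = 1.552 × 10⁻⁵
Ratio (larger/smaller) = 43.8

Moon R, by a factor of ≈ 43.8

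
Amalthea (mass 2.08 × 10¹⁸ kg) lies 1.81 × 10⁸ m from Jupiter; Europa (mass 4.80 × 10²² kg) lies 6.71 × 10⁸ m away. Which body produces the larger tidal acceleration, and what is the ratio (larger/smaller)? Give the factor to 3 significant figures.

Europa, by a factor of ≈ 453

The tide-raising term goes as M/d³ (the gradient of a 1/d² field).
Amalthea: (2.08 × 10¹⁸) / (1.81 × 10⁸)³ = 3.508 × 10⁻⁷
Europa: (4.80 × 10²²) / (6.71 × 10⁸)³ = 1.589 × 10⁻⁴
Ratio (larger/smaller) = 453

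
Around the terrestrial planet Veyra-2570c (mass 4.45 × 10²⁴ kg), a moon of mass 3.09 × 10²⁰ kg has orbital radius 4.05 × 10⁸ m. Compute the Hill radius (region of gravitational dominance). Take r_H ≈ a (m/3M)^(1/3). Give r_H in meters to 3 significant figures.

1.15 × 10⁷ m

r_H ≈ a (m/3M)^(1/3)
    = (4.05 × 10⁸) × (3.09 × 10²⁰ / (3 × 4.45 × 10²⁴))^(1/3)
    = 1.15 × 10⁷ m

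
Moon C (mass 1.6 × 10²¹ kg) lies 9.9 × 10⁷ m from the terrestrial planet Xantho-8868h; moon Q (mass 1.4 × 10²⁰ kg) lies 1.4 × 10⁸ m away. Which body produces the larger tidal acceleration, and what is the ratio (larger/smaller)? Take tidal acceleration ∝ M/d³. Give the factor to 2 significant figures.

Moon C, by a factor of ≈ 32

Tidal stretch scales as M/d³; compute that for each body.
Moon C: (1.6 × 10²¹) / (9.9 × 10⁷)³ = 1.649 × 10⁻³
Moon Q: (1.4 × 10²⁰) / (1.4 × 10⁸)³ = 5.102 × 10⁻⁵
Ratio (larger/smaller) = 32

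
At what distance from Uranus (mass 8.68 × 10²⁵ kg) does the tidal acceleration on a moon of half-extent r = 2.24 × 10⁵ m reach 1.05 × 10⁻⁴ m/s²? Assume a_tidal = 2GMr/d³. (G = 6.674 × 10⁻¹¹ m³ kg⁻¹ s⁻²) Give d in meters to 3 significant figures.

2.91 × 10⁸ m

2GMr/d³ = a_tidal  ⇒  d = (2GMr / a_tidal)^(1/3)
d = (2 × 6.674×10⁻¹¹ × (8.68 × 10²⁵) × (2.24 × 10⁵) / (1.05 × 10⁻⁴))^(1/3)
  = 2.91 × 10⁸ m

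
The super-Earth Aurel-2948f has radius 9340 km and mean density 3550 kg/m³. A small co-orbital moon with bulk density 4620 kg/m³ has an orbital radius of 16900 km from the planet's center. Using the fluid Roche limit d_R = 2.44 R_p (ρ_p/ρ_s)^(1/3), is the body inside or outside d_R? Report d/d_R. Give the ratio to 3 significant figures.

inside; d/d_R ≈ 0.810

d_R = 2.44 × (9340 km) × (3550/4620)^(1/3) = 20870 km
d/d_R = (16900) / (20870) = 0.810
Since d/d_R < 1, the body is inside the Roche limit.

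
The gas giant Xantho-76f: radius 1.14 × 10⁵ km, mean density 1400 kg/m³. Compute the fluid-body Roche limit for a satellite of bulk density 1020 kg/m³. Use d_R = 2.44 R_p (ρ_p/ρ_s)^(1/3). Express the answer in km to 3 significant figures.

d_R = 2.44 × 1.14 × 10⁵ km × (1400/1020)^(1/3)
    = 3.09 × 10⁵ km

3.09 × 10⁵ km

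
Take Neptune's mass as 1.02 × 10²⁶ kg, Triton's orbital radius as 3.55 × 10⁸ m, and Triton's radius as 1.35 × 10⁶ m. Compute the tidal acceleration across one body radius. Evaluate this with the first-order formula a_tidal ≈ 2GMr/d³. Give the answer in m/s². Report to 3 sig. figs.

4.11 × 10⁻⁴ m/s²

Δg = 2GMr/d³
   = 2 × (6.674 × 10⁻¹¹) × (1.02 × 10²⁶) × (1.35 × 10⁶) / (3.55 × 10⁸)³
   = 4.11 × 10⁻⁴ m/s²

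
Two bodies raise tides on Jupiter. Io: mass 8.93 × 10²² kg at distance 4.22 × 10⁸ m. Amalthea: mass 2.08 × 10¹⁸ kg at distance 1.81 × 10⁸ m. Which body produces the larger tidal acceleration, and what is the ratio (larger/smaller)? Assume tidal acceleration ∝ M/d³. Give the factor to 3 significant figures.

Tidal acceleration ∝ M/d³, so compare M/d³ for each.
Io: (8.93 × 10²²) / (4.22 × 10⁸)³ = 1.188 × 10⁻³
Amalthea: (2.08 × 10¹⁸) / (1.81 × 10⁸)³ = 3.508 × 10⁻⁷
Ratio (larger/smaller) = 3390

Io, by a factor of ≈ 3390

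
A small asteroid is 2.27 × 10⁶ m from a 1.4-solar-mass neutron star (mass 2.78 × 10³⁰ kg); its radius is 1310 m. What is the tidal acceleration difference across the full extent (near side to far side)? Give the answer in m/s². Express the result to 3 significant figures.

Near-to-far spans 2r, so the tidal difference is twice the near-to-center value: 4GMr/d³.
Δg = 4GMr/d³
   = 4 × (6.674 × 10⁻¹¹) × (2.78 × 10³⁰) × (1310) / (2.27 × 10⁶)³
   = 8.31 × 10⁴ m/s²

8.31 × 10⁴ m/s²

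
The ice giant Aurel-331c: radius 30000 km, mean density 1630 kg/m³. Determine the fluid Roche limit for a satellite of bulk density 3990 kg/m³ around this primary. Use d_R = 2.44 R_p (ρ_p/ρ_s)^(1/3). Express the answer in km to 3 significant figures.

54300 km

d_R = 2.44 × 30000 km × (1630/3990)^(1/3)
    = 54300 km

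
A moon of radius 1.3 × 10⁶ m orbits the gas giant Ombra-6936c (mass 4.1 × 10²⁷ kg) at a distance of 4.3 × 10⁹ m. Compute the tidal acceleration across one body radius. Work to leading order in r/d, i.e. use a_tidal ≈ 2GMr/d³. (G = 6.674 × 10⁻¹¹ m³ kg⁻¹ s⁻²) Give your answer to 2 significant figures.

Δa = 2GMr/d³
   = 2 × (6.674 × 10⁻¹¹) × (4.1 × 10²⁷) × (1.3 × 10⁶) / (4.3 × 10⁹)³
   = 8.9 × 10⁻⁶ m/s²

8.9 × 10⁻⁶ m/s²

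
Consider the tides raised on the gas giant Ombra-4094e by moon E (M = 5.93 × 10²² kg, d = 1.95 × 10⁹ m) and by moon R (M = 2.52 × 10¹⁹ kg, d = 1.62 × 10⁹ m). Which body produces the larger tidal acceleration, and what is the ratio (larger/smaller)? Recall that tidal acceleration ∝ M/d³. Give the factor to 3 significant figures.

Moon E, by a factor of ≈ 1350

Compare M/d³ for the two perturbers:
Moon E: (5.93 × 10²²) / (1.95 × 10⁹)³ = 7.997 × 10⁻⁶
Moon R: (2.52 × 10¹⁹) / (1.62 × 10⁹)³ = 5.927 × 10⁻⁹
Ratio (larger/smaller) = 1350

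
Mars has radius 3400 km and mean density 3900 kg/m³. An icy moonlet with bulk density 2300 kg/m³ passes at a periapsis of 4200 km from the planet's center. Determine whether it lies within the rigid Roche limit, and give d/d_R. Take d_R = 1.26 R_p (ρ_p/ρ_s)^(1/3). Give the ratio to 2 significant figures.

inside; d/d_R ≈ 0.82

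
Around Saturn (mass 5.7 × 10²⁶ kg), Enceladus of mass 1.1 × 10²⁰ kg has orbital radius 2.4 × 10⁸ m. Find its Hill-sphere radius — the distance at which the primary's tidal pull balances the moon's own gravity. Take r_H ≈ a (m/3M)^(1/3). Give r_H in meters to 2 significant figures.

9.6 × 10⁵ m

r_H ≈ a (m/3M)^(1/3)
    = (2.4 × 10⁸) × (1.1 × 10²⁰ / (3 × 5.7 × 10²⁶))^(1/3)
    = 9.6 × 10⁵ m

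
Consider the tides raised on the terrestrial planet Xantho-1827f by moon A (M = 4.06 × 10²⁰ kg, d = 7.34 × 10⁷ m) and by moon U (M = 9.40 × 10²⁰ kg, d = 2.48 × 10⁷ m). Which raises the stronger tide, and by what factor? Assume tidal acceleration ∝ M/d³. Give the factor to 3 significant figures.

Moon U, by a factor of ≈ 60.0

Tidal acceleration ∝ M/d³, so compare M/d³ for each.
Moon A: (4.06 × 10²⁰) / (7.34 × 10⁷)³ = 1.027 × 10⁻³
Moon U: (9.40 × 10²⁰) / (2.48 × 10⁷)³ = 6.163 × 10⁻²
Ratio (larger/smaller) = 60.0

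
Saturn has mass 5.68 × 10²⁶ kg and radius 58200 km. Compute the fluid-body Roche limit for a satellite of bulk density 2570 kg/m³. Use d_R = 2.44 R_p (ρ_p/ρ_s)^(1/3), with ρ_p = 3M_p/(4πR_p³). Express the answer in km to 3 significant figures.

91500 km

ρ_p = 3M_p/(4πR_p³) = 3 × (5.68 × 10²⁶) / (4π × (5.82 × 10⁷ m)³) = 688 kg/m³
d_R = 2.44 × 58200 km × (688/2570)^(1/3)
    = 91500 km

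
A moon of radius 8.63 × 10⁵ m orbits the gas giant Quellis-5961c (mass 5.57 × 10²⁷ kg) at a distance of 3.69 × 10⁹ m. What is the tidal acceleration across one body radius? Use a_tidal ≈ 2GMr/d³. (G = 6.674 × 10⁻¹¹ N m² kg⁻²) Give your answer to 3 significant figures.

Differencing GM/(d−r)² and GM/d² to first order in r/d gives 2GMr/d³.
a_tidal = 2GMr/d³
        = 2 × (6.674 × 10⁻¹¹) × (5.57 × 10²⁷) × (8.63 × 10⁵) / (3.69 × 10⁹)³
        = 1.28 × 10⁻⁵ m/s²

1.28 × 10⁻⁵ m/s²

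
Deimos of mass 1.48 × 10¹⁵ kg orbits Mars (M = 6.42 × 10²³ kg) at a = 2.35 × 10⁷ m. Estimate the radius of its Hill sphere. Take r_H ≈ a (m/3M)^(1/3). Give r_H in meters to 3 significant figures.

r_H ≈ a (m/3M)^(1/3)
    = (2.35 × 10⁷) × (1.48 × 10¹⁵ / (3 × 6.42 × 10²³))^(1/3)
    = 2.15 × 10⁴ m

2.15 × 10⁴ m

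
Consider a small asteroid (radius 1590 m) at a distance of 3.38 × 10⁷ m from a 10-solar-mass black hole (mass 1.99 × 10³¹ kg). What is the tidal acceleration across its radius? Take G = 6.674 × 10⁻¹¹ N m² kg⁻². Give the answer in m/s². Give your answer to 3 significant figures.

1.09 × 10² m/s²

The tidal stretch is the gradient of GM/d² times the body's extent r, hence the 1/d³ dependence.
Δa = 2GMr/d³
   = 2 × (6.674 × 10⁻¹¹) × (1.99 × 10³¹) × (1590) / (3.38 × 10⁷)³
   = 1.09 × 10² m/s²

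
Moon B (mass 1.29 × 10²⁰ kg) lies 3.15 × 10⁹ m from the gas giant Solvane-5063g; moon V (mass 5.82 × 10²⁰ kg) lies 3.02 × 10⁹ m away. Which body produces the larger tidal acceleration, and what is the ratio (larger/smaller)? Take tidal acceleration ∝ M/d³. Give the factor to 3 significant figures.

Moon V, by a factor of ≈ 5.12

Compare M/d³ for the two perturbers:
Moon B: (1.29 × 10²⁰) / (3.15 × 10⁹)³ = 4.127 × 10⁻⁹
Moon V: (5.82 × 10²⁰) / (3.02 × 10⁹)³ = 2.113 × 10⁻⁸
Ratio (larger/smaller) = 5.12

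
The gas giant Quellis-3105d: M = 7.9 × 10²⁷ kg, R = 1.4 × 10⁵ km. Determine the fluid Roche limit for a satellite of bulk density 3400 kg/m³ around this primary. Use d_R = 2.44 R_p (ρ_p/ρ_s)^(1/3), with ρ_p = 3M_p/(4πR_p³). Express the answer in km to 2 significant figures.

ρ_p = 3M_p/(4πR_p³) = 3 × (7.9 × 10²⁷) / (4π × (1.4 × 10⁸ m)³) = 690 kg/m³
d_R = 2.44 × 1.4 × 10⁵ km × (690/3400)^(1/3)
    = 2.0 × 10⁵ km

2.0 × 10⁵ km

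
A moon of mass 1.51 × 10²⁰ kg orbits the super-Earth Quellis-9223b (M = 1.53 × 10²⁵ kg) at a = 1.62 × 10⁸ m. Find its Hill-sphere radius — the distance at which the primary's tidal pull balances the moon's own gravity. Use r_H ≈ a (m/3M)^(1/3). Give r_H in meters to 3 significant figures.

r_H ≈ a (m/3M)^(1/3)
    = (1.62 × 10⁸) × (1.51 × 10²⁰ / (3 × 1.53 × 10²⁵))^(1/3)
    = 2.41 × 10⁶ m

2.41 × 10⁶ m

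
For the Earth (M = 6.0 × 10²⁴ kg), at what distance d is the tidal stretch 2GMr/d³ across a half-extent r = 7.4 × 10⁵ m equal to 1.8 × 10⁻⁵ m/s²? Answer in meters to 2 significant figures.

3.2 × 10⁸ m

2GMr/d³ = a_tidal  ⇒  d = (2GMr / a_tidal)^(1/3)
d = (2 × 6.674×10⁻¹¹ × (6.0 × 10²⁴) × (7.4 × 10⁵) / (1.8 × 10⁻⁵))^(1/3)
  = 3.2 × 10⁸ m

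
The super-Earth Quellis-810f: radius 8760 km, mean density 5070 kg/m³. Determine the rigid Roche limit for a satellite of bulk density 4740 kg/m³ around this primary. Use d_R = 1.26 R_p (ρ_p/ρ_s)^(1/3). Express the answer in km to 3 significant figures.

11300 km

d_R = 1.26 × 8760 km × (5070/4740)^(1/3)
    = 11300 km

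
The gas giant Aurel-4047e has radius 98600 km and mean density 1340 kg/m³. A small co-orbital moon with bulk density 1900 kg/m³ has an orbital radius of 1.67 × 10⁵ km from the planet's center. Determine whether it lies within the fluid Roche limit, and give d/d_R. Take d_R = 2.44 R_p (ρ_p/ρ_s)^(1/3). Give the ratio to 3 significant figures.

d_R = 2.44 × (98600 km) × (1340/1900)^(1/3) = 2.141 × 10⁵ km
d/d_R = (1.67 × 10⁵) / (2.141 × 10⁵) = 0.780
Since d/d_R < 1, the body is inside the Roche limit.

inside; d/d_R ≈ 0.780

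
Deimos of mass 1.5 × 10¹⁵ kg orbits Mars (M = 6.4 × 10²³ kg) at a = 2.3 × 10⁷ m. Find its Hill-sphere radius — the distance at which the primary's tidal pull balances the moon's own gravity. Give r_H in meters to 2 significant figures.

2.1 × 10⁴ m

r_H ≈ a (m/3M)^(1/3)
    = (2.3 × 10⁷) × (1.5 × 10¹⁵ / (3 × 6.4 × 10²³))^(1/3)
    = 2.1 × 10⁴ m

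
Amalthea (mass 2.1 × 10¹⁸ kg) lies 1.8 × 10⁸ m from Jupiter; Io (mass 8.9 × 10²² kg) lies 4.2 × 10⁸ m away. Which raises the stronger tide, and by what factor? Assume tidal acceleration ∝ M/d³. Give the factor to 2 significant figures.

Io, by a factor of ≈ 3300

Tidal acceleration ∝ M/d³, so compare M/d³ for each.
Amalthea: (2.1 × 10¹⁸) / (1.8 × 10⁸)³ = 3.601 × 10⁻⁷
Io: (8.9 × 10²²) / (4.2 × 10⁸)³ = 1.201 × 10⁻³
Ratio (larger/smaller) = 3300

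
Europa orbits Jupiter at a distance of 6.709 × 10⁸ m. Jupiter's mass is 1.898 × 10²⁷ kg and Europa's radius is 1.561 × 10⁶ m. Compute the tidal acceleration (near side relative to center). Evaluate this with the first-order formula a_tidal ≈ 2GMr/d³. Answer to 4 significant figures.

1.310 × 10⁻³ m/s²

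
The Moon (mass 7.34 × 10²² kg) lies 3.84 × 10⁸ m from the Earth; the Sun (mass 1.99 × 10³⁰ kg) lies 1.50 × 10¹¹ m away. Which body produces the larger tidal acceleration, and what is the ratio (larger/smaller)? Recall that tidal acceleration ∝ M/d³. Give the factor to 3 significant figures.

Compare M/d³ for the two perturbers:
The Moon: (7.34 × 10²²) / (3.84 × 10⁸)³ = 1.296 × 10⁻³
The Sun: (1.99 × 10³⁰) / (1.50 × 10¹¹)³ = 5.896 × 10⁻⁴
Ratio (larger/smaller) = 2.20

The Moon, by a factor of ≈ 2.20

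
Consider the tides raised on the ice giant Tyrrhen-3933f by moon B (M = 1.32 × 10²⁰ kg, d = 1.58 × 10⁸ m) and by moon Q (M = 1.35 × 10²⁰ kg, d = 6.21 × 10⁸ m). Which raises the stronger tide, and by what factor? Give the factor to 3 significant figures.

Moon B, by a factor of ≈ 59.4

Tidal stretch scales as M/d³; compute that for each body.
Moon B: (1.32 × 10²⁰) / (1.58 × 10⁸)³ = 3.347 × 10⁻⁵
Moon Q: (1.35 × 10²⁰) / (6.21 × 10⁸)³ = 5.637 × 10⁻⁷
Ratio (larger/smaller) = 59.4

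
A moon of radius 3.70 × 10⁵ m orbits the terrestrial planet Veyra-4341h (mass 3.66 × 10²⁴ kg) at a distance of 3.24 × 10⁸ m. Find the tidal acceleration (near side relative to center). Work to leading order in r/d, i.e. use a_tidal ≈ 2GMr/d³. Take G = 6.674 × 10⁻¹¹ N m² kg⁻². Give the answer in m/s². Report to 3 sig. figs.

5.31 × 10⁻⁶ m/s²

Δa = 2GMr/d³
   = 2 × (6.674 × 10⁻¹¹) × (3.66 × 10²⁴) × (3.70 × 10⁵) / (3.24 × 10⁸)³
   = 5.31 × 10⁻⁶ m/s²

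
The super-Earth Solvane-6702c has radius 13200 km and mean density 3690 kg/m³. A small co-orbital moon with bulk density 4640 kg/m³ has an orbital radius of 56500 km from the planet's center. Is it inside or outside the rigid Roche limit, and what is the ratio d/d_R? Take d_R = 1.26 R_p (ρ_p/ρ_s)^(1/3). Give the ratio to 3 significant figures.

d_R = 1.26 × (13200 km) × (3690/4640)^(1/3) = 15410 km
d/d_R = (56500) / (15410) = 3.67
Since d/d_R > 1, the body is outside the Roche limit.

outside; d/d_R ≈ 3.67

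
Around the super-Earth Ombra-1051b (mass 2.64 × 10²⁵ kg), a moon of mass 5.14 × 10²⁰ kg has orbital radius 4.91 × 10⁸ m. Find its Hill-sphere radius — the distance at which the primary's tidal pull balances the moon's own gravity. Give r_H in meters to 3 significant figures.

r_H ≈ a (m/3M)^(1/3)
    = (4.91 × 10⁸) × (5.14 × 10²⁰ / (3 × 2.64 × 10²⁵))^(1/3)
    = 9.16 × 10⁶ m

9.16 × 10⁶ m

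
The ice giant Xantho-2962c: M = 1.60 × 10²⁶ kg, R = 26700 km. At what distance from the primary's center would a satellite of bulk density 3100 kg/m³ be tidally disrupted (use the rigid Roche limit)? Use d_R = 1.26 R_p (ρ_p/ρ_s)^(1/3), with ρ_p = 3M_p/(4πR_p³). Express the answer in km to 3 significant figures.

29100 km

ρ_p = 3M_p/(4πR_p³) = 3 × (1.60 × 10²⁶) / (4π × (2.67 × 10⁷ m)³) = 2010 kg/m³
d_R = 1.26 × 26700 km × (2010/3100)^(1/3)
    = 29100 km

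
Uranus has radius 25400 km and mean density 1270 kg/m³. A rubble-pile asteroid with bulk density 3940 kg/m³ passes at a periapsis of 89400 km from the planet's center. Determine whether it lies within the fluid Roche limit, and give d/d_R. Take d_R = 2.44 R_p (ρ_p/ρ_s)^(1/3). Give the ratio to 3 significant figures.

outside; d/d_R ≈ 2.10

d_R = 2.44 × (25400 km) × (1270/3940)^(1/3) = 42490 km
d/d_R = (89400) / (42490) = 2.10
Since d/d_R > 1, the body is outside the Roche limit.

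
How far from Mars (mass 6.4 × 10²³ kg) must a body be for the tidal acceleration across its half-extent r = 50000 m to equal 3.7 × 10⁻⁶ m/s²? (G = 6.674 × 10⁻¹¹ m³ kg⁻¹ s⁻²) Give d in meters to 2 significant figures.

1.0 × 10⁸ m

2GMr/d³ = a_tidal  ⇒  d = (2GMr / a_tidal)^(1/3)
d = (2 × 6.674×10⁻¹¹ × (6.4 × 10²³) × (50000) / (3.7 × 10⁻⁶))^(1/3)
  = 1.0 × 10⁸ m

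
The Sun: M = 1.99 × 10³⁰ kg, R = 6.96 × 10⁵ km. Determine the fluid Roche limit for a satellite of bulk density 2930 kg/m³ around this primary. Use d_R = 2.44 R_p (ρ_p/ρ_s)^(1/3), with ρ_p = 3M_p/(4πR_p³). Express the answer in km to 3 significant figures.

ρ_p = 3M_p/(4πR_p³) = 3 × (1.99 × 10³⁰) / (4π × (6.96 × 10⁸ m)³) = 1410 kg/m³
d_R = 2.44 × 6.96 × 10⁵ km × (1410/2930)^(1/3)
    = 1.33 × 10⁶ km

1.33 × 10⁶ km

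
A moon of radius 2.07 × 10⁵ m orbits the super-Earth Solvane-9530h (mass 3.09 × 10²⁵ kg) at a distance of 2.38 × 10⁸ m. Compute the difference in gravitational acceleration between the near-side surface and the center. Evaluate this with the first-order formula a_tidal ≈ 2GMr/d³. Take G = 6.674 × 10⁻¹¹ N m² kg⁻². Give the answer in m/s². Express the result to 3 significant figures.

Differencing GM/(d−r)² and GM/d² to first order in r/d gives 2GMr/d³.
Δg = 2GMr/d³
   = 2 × (6.674 × 10⁻¹¹) × (3.09 × 10²⁵) × (2.07 × 10⁵) / (2.38 × 10⁸)³
   = 6.33 × 10⁻⁵ m/s²

6.33 × 10⁻⁵ m/s²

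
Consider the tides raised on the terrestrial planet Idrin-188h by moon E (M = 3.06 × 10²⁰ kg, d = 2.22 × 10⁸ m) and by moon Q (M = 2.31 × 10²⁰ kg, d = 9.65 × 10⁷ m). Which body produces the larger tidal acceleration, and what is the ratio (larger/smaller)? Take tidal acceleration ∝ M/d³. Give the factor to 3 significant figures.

The tide-raising term goes as M/d³ (the gradient of a 1/d² field).
Moon E: (3.06 × 10²⁰) / (2.22 × 10⁸)³ = 2.797 × 10⁻⁵
Moon Q: (2.31 × 10²⁰) / (9.65 × 10⁷)³ = 2.571 × 10⁻⁴
Ratio (larger/smaller) = 9.19

Moon Q, by a factor of ≈ 9.19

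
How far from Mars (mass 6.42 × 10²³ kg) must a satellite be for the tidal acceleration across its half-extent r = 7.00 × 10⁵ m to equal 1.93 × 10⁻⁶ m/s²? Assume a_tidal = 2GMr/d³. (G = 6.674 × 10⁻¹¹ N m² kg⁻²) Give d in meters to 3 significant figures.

3.14 × 10⁸ m

2GMr/d³ = a_tidal  ⇒  d = (2GMr / a_tidal)^(1/3)
d = (2 × 6.674×10⁻¹¹ × (6.42 × 10²³) × (7.00 × 10⁵) / (1.93 × 10⁻⁶))^(1/3)
  = 3.14 × 10⁸ m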